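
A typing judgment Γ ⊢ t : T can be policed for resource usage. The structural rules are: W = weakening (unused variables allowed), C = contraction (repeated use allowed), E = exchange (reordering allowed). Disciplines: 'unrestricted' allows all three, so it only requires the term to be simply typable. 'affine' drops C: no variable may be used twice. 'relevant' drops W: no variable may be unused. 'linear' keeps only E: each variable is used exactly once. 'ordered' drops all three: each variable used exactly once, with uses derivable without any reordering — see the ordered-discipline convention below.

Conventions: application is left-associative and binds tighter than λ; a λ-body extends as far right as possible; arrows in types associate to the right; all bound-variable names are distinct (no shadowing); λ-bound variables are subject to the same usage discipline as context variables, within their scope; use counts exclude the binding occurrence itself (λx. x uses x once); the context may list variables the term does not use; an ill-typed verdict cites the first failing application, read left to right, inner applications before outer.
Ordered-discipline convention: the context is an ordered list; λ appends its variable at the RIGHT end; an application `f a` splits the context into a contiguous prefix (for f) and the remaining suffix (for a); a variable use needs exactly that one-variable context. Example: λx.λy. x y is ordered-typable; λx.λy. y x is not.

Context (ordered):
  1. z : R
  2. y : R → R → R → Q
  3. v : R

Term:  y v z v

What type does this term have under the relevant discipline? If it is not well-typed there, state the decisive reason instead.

term : Q
counts: z: 1; y: 1; v: 2
left-to-right use order: y, v, z, v
typing: ✓ — Q
all disciplines: ordered ✗, linear ✗, affine ✗, relevant ✓, unrestricted ✓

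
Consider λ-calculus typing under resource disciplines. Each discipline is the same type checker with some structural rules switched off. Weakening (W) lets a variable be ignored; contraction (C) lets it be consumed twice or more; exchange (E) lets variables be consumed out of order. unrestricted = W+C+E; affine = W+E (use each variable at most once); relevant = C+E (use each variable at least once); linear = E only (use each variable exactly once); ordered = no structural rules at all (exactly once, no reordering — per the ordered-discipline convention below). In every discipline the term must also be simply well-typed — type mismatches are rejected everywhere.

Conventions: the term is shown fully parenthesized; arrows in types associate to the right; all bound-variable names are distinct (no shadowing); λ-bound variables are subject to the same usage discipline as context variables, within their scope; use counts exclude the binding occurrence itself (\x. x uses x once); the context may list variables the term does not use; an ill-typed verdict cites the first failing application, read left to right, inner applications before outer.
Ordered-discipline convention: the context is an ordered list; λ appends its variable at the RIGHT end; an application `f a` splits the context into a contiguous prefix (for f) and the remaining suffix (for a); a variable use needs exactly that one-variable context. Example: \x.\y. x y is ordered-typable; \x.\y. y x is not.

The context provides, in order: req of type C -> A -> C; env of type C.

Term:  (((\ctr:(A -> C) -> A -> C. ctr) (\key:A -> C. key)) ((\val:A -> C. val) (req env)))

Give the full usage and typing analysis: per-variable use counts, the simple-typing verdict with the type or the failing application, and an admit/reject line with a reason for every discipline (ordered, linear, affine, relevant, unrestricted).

counts: req=1, env=1, ctr [bound]=1, key [bound]=1, val [bound]=1
order of uses: ctr, key, val, req, env
typing: ✓ — A -> C
ordered ✓ (req, env, ctr, key, val: once each, no exchange needed)
linear ✓ (each of req, env, ctr, key, val used exactly once)
affine ✓ (req, env, ctr, key, val: no repeats, contraction unneeded)
relevant ✓ (req, env, ctr, key, val: all used, weakening unneeded)
unrestricted ✓ (well-typed at A -> C; no restrictions here)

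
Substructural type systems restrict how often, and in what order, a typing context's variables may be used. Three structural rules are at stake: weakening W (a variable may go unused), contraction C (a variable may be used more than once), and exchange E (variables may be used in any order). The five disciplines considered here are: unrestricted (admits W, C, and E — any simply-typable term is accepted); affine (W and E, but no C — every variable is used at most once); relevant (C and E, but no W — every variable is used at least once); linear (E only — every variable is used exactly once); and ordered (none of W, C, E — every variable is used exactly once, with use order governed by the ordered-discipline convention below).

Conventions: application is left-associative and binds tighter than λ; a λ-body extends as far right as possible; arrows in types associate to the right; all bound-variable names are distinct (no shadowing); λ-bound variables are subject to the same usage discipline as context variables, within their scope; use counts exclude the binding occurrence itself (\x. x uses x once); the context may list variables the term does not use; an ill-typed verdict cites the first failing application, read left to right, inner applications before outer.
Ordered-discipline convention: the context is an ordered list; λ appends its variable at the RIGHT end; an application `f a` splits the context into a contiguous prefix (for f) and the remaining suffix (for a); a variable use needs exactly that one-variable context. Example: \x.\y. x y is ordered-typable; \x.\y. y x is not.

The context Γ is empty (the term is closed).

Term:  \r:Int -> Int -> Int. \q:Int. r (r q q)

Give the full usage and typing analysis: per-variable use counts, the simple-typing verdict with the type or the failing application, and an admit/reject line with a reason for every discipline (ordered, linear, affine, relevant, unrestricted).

usage: r (bound): 2×, q (bound): 2×
use order (left to right): r, r, q, q
typing: the term checks, with type (Int -> Int -> Int) -> Int -> Int -> Int
ordered: ✗ — needs contraction — r ×2, q ×2
linear: ✗ — needs contraction — r ×2, q ×2
affine: ✗ — needs contraction — r ×2, q ×2
relevant: ✓ — every one of r, q appears
unrestricted: ✓ — typability at (Int -> Int -> Int) -> Int -> Int -> Int is all that's needed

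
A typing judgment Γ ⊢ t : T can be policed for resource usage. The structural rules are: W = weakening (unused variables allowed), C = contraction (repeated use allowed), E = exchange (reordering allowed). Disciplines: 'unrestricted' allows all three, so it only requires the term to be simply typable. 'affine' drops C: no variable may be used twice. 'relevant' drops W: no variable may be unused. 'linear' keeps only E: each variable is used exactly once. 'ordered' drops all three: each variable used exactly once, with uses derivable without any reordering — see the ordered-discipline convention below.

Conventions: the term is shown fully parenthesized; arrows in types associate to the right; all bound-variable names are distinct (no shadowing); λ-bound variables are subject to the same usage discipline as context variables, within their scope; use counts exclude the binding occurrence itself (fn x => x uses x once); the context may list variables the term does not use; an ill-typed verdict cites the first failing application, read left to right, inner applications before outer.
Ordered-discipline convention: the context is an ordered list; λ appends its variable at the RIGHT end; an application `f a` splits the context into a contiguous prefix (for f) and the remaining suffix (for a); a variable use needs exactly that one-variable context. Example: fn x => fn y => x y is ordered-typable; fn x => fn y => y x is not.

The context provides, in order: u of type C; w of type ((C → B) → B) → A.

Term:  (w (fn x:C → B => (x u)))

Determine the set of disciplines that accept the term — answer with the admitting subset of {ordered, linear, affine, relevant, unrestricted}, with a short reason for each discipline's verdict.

admitting disciplines: linear, affine, relevant, unrestricted
use counts: u: 1×, w: 1×, x (λ-bound): 1×
order of uses: w, x, u
typing: the term checks, with type A
ordered: ✗ — no contiguous prefix/suffix split fits w, x, u
linear: ✓ — exactly-once usage across u, w, x
affine: ✓ — at most one use each (u, w, x)
relevant: ✓ — at least one use each (u, w, x)
unrestricted: ✓ — simply typable at A; W, C, E all held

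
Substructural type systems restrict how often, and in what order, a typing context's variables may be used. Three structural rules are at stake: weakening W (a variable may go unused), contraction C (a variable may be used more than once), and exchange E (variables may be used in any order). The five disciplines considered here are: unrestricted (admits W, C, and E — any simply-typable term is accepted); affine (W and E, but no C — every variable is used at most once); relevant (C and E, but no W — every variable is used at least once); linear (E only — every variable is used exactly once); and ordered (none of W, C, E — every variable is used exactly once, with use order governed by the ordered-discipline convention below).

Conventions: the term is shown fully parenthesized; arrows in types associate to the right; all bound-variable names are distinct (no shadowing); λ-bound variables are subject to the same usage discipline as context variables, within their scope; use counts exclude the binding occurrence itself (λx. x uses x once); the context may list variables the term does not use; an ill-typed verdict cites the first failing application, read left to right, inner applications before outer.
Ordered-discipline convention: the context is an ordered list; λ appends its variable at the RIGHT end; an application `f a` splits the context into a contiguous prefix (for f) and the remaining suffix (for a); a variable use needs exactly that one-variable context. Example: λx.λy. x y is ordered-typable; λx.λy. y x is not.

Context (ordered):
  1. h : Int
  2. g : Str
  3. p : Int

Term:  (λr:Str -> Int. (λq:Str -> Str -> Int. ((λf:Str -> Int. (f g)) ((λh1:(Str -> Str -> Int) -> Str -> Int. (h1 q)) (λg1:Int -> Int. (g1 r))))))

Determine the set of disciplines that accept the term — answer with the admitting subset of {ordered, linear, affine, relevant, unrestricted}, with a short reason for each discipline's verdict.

admitted in: none
use counts: h=0; g=1; p=0; r (bound)=1; q (bound)=1; f (bound)=1; h1 (bound)=1; g1 (bound)=1
uses in reading order: f, g, h1, q, g1, r
typing: ill-typed: an application expects Int but receives Str -> Int
ordered: ✗ — the type mismatch rejects it
linear: ✗ — not simply typable
affine: ✗ — fails simple typing
relevant: ✗ — a type mismatch blocks all five
unrestricted: ✗ — the type mismatch rejects it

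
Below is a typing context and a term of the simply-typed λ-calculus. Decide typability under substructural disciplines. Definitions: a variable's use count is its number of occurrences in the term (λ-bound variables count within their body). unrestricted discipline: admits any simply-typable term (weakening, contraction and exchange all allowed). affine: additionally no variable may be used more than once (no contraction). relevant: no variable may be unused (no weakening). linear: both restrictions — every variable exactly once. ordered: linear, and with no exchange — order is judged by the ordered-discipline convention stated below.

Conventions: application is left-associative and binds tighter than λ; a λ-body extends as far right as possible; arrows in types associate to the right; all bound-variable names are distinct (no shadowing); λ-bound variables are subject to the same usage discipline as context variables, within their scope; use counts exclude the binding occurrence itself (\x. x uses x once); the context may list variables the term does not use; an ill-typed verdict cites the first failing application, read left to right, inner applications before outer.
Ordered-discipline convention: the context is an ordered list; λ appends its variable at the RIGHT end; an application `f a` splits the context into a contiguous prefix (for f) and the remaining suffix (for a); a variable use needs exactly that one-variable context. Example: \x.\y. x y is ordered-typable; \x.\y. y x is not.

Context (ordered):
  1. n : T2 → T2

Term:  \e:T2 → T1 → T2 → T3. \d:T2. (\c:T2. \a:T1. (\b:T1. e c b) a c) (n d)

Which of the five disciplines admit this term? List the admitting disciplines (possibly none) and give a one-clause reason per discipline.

admitting disciplines: relevant, unrestricted
usage: n: 1×, e (bound): 1×, d (bound): 1×, c (bound): 2×, a (bound): 1×, b (bound): 1×
left-to-right use order: e, c, b, a, c, n, d
typing: the term checks, with type (T2 → T1 → T2 → T3) → T2 → T1 → T3
ordered: ✗ — uses contraction: c ×2
linear: ✗ — uses contraction: c ×2
affine: ✗ — uses contraction: c ×2
relevant: ✓ — at least one use each (n, e, d, c, a, b)
unrestricted: ✓ — simply typable at (T2 → T1 → T2 → T3) → T2 → T1 → T3; W, C, E all held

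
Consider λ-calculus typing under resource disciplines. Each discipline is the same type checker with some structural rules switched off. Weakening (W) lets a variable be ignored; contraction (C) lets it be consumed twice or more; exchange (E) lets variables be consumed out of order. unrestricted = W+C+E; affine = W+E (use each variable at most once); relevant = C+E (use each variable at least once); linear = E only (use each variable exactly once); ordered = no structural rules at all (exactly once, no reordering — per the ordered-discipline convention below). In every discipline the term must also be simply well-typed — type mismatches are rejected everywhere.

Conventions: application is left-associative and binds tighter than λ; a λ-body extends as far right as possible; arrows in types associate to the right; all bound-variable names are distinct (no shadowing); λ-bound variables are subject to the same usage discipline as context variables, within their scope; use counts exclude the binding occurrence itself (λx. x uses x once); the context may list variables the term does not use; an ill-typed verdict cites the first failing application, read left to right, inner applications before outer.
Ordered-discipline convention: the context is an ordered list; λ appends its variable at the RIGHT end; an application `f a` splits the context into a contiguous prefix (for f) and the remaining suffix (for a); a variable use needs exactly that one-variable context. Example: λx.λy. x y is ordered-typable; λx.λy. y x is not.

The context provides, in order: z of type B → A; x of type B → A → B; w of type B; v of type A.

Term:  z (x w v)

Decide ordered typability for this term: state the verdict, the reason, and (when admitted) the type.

yes — single-use (z, x, w, v), ordered derivation ok; term : A
use counts: z: 1×; x: 1×; w: 1×; v: 1×
order of uses: z, x, w, v
typing: well-typed — term : A
summary: ordered ✓, linear ✓, affine ✓, relevant ✓, unrestricted ✓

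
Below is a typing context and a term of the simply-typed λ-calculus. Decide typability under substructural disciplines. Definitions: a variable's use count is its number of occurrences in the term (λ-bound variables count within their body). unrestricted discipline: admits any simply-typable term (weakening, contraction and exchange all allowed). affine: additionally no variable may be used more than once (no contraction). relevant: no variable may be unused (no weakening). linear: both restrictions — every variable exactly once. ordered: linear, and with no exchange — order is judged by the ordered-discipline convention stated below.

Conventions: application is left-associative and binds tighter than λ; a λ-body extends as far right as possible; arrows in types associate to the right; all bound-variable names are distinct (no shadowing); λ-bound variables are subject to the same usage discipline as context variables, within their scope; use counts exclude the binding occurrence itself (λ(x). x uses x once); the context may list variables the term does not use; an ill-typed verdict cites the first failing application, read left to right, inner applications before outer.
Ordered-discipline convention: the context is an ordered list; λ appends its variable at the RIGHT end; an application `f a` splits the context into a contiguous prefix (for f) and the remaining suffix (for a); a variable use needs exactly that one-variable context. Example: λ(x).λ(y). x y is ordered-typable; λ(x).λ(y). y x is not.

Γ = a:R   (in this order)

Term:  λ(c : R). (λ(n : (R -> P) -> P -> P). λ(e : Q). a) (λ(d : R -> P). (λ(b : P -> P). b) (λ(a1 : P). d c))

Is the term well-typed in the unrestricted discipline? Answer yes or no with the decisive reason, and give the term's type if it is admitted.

yes — well-typed at R -> Q -> R; no restrictions here; term : R -> Q -> R
use counts: a ×1, c (bound) ×1, n (bound) ×0, e (bound) ×0, d (bound) ×1, b (bound) ×1, a1 (bound) ×0
left-to-right use order: a, b, d, c
typing: well-typed at R -> Q -> R
per-discipline verdicts: ordered ✗, linear ✗, affine ✓, relevant ✗, unrestricted ✓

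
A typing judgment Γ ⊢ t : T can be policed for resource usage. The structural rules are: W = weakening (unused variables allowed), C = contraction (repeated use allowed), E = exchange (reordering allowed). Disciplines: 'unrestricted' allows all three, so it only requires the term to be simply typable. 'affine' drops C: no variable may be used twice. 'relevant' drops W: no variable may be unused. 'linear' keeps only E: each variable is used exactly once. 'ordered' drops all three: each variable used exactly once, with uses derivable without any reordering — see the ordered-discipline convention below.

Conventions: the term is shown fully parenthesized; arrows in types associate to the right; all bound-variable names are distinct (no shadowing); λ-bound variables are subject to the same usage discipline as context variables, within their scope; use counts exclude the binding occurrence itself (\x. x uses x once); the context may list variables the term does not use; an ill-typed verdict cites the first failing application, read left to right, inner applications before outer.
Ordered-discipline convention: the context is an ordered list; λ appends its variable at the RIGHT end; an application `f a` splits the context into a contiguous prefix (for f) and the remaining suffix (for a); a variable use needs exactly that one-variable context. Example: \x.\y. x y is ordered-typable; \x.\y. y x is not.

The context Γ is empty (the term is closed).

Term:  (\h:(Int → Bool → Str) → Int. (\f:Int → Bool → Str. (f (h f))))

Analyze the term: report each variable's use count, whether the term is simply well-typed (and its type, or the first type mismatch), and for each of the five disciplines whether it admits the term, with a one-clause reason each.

counts: h [bound]: 1, f [bound]: 2
use order (left to right): f, h, f
typing: well-typed at ((Int → Bool → Str) → Int) → (Int → Bool → Str) → Bool → Str
ordered: ✗, uses contraction: f ×2
linear: ✗, uses contraction: f ×2
affine: ✗, uses contraction: f ×2
relevant: ✓, none of h, f goes unused
unrestricted: ✓, typability at ((Int → Bool → Str) → Int) → (Int → Bool → Str) → Bool → Str is all that's needed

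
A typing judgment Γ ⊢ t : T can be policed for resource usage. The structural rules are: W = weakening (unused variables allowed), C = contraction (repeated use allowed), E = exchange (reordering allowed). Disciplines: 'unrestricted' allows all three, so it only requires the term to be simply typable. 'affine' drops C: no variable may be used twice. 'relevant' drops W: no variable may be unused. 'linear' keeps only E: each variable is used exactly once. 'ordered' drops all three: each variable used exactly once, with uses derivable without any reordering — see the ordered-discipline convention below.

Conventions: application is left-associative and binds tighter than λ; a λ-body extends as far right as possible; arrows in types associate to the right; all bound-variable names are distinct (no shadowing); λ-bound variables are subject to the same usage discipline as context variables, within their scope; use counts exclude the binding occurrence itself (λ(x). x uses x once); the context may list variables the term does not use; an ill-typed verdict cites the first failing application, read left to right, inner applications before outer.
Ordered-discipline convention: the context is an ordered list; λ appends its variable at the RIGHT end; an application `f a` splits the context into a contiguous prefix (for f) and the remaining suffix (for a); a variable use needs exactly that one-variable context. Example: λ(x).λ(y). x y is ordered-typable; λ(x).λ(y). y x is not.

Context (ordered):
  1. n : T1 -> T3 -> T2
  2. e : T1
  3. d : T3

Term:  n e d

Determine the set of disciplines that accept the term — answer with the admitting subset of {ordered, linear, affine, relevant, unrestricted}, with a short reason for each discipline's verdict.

accepted by: ordered, linear, affine, relevant, unrestricted
usage: n ×1, e ×1, d ×1
use order (left to right): n, e, d
typing: well-typed — term : T2
ordered: ✓ — n, e, d once each; derivable with no W/C/E
linear: ✓ — n, e, d: one use apiece
affine: ✓ — no duplicate uses among n, e, d
relevant: ✓ — none of n, e, d goes unused
unrestricted: ✓ — simply typable at T2; W, C, E all held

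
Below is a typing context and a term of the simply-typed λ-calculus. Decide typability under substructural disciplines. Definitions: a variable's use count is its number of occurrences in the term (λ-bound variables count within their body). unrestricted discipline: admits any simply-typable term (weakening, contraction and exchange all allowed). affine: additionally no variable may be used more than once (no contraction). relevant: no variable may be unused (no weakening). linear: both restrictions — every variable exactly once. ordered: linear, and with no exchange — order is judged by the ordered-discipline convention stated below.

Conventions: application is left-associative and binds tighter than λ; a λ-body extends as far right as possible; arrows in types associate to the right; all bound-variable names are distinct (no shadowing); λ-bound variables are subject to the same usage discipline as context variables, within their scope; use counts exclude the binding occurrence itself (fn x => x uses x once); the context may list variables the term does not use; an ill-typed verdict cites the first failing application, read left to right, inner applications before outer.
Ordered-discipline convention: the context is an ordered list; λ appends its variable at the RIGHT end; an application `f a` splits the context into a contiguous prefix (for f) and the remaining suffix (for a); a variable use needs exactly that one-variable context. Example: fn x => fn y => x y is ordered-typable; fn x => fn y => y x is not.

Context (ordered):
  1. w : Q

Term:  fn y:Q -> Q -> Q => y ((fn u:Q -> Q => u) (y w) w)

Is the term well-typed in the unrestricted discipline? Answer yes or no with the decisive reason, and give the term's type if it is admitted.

yes — type-checks ((Q -> Q -> Q) -> Q -> Q) and nothing is barred; term : (Q -> Q -> Q) -> Q -> Q
counts: w: 2×; y [bound]: 2×; u [bound]: 1×
use order (left to right): y, u, y, w, w
typing: ✓ — (Q -> Q -> Q) -> Q -> Q
per-discipline verdicts: ordered ✗, linear ✗, affine ✗, relevant ✓, unrestricted ✓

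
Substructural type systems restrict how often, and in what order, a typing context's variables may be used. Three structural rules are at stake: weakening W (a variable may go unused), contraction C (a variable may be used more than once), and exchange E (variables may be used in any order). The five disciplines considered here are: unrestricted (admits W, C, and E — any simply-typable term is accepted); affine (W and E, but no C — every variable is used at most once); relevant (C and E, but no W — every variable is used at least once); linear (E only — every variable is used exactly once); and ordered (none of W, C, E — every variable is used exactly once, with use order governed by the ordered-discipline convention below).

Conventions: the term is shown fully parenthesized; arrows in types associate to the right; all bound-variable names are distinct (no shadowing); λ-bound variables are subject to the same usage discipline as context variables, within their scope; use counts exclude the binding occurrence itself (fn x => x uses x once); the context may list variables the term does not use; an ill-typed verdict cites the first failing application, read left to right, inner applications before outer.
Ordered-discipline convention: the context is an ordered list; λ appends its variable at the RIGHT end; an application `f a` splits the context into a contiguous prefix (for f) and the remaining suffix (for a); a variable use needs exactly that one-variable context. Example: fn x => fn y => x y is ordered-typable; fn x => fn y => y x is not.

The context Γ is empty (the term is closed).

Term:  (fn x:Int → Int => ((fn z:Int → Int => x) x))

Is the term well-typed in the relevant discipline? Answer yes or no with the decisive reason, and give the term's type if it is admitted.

no — z never used (weakening)
counts: x [bound]: 2×, z [bound]: 0×
order of uses: x, x
typing: well-typed at (Int → Int) → Int → Int
across the five disciplines: ordered ✗ · linear ✗ · affine ✗ · relevant ✗ · unrestricted ✓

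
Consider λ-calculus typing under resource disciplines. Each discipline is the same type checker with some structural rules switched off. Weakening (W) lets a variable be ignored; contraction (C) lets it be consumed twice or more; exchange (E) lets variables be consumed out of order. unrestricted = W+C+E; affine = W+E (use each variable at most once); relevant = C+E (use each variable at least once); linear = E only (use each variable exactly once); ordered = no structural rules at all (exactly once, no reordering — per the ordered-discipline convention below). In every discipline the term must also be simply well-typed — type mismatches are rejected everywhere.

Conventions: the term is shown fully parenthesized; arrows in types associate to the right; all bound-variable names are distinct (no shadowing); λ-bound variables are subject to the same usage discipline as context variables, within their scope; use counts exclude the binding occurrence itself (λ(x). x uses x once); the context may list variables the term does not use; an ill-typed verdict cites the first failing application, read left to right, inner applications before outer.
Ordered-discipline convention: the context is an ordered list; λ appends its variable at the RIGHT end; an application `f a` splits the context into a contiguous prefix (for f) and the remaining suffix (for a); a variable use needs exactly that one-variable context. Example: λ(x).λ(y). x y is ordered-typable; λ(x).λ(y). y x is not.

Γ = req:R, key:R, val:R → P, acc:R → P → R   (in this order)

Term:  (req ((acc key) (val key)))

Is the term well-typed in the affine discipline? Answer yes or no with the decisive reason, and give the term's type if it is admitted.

no — the type mismatch rejects it
variable uses: req ×1, key ×2, val ×1, acc ×1
uses in reading order: req, acc, key, val, key
typing: ill-typed: non-function type R applied to an argument
summary: ordered ✗ · linear ✗ · affine ✗ · relevant ✗ · unrestricted ✗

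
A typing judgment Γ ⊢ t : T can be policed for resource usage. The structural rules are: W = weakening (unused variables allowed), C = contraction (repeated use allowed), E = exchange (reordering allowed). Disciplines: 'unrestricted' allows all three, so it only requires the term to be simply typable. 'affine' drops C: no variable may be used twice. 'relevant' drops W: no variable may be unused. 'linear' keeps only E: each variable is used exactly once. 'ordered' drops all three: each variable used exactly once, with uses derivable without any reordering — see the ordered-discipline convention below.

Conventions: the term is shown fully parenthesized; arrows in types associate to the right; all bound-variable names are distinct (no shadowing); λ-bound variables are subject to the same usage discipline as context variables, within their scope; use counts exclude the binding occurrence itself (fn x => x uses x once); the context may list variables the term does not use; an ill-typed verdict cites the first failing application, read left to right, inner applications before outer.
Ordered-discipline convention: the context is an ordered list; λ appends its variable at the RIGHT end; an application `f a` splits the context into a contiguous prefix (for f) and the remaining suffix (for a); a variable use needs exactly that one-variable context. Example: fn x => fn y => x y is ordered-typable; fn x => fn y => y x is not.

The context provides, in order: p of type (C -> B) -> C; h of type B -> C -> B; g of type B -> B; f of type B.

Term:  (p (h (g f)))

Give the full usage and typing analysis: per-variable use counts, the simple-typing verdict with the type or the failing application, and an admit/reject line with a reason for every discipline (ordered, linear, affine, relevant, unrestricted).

variable uses: p: 1; h: 1; g: 1; f: 1
uses in reading order: p, h, g, f
typing: well-typed at C
ordered: ✓, one use each (p, h, g, f); ordered split holds
linear: ✓, each of p, h, g, f used exactly once
affine: ✓, at most one use each (p, h, g, f)
relevant: ✓, none of p, h, g, f goes unused
unrestricted: ✓, typability at C is all that's needed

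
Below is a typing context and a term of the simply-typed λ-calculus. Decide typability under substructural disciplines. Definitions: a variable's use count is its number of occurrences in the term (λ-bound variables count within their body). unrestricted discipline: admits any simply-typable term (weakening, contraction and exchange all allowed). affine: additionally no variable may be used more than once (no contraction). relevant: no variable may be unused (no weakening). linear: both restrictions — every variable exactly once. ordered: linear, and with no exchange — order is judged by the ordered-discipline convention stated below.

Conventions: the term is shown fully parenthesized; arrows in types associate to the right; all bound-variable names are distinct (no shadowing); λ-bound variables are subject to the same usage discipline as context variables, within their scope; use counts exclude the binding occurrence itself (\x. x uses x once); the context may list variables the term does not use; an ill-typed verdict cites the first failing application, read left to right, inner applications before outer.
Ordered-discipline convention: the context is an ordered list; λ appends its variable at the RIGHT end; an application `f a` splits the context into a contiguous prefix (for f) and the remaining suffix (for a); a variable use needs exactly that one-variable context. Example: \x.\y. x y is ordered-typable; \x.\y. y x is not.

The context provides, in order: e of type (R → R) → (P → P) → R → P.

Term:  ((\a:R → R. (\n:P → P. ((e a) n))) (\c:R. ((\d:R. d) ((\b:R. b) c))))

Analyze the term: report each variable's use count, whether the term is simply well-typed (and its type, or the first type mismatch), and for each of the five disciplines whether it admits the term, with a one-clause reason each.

usage: e=1; a (λ-bound)=1; n (λ-bound)=1; c (λ-bound)=1; d (λ-bound)=1; b (λ-bound)=1
uses in reading order: e, a, n, d, b, c
typing: well-typed at (P → P) → R → P
ordered: ✓, one use each (e, a, n, c, d, b); ordered split holds
linear: ✓, each of e, a, n, c, d, b used exactly once
affine: ✓, at most one use each (e, a, n, c, d, b)
relevant: ✓, none of e, a, n, c, d, b goes unused
unrestricted: ✓, type-checks ((P → P) → R → P) and nothing is barred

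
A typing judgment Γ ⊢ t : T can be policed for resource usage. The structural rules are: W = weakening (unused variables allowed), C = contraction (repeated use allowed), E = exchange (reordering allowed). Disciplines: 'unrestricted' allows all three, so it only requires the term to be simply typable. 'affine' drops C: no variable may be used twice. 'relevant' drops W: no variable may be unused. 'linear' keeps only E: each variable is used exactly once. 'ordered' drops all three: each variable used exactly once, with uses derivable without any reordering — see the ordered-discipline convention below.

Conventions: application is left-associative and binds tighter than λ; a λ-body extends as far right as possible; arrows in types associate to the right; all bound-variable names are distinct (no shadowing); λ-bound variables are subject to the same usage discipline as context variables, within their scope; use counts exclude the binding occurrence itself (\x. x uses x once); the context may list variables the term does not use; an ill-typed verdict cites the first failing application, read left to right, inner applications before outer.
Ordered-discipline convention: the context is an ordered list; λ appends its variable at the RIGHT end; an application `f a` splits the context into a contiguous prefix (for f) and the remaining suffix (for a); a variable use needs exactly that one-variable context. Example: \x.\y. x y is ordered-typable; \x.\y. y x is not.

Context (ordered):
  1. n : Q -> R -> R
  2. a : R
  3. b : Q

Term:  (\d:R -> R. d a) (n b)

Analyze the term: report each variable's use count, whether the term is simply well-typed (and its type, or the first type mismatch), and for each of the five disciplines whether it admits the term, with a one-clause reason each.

usage: n: 1; a: 1; b: 1; d (bound): 1
use order (left to right): d, a, n, b
typing: well-typed — term : R
ordered: ✗ — needs exchange: uses follow d, a, n, b
linear: ✓ — n, a, b, d: one use apiece
affine: ✓ — n, a, b, d: no repeats, contraction unneeded
relevant: ✓ — every one of n, a, b, d appears
unrestricted: ✓ — well-typed at R; no restrictions here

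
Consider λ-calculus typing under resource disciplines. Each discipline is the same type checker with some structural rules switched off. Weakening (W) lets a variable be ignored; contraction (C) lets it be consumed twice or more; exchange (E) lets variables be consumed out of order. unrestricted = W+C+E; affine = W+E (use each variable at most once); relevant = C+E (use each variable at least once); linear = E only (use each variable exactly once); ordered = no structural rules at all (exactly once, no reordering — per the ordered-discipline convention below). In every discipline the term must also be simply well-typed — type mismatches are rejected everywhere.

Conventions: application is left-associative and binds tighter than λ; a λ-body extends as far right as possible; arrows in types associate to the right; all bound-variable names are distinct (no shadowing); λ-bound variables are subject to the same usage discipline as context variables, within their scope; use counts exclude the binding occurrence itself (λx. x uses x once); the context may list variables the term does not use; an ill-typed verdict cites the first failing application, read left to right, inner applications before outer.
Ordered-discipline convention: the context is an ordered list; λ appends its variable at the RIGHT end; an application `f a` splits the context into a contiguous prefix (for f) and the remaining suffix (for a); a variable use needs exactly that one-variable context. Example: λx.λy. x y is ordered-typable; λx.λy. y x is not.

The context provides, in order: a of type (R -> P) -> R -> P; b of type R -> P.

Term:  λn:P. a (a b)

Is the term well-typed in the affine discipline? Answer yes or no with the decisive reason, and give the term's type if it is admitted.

no — repeated use of a ×2
counts: a: 2×; b: 1×; n (bound): 0×
left-to-right use order: a, a, b
typing: the term checks, with type P -> R -> P
all disciplines: ordered ✗, linear ✗, affine ✗, relevant ✗, unrestricted ✓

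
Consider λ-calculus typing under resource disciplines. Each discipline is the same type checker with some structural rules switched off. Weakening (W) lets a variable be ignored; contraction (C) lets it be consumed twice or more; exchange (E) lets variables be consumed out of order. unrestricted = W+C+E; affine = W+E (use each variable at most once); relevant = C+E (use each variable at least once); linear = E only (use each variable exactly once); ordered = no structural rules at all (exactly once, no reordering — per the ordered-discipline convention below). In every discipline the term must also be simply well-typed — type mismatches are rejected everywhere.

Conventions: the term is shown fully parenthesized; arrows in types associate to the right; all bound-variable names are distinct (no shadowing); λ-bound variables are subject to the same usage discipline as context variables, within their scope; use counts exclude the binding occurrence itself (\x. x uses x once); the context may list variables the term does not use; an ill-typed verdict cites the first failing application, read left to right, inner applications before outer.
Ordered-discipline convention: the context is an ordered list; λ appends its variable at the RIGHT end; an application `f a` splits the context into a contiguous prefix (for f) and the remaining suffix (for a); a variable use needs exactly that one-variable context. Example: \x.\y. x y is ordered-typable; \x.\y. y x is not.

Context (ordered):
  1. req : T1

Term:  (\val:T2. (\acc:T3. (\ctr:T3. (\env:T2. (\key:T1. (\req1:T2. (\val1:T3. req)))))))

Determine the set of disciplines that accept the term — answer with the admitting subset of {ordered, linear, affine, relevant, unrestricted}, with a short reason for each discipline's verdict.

admitted by: affine, unrestricted
use counts: req: 1×, val (λ-bound): 0×, acc (λ-bound): 0×, ctr (λ-bound): 0×, env (λ-bound): 0×, key (λ-bound): 0×, req1 (λ-bound): 0×, val1 (λ-bound): 0×
use order (left to right): req
typing: well-typed at T2 -> T3 -> T3 -> T2 -> T1 -> T2 -> T3 -> T1
ordered ✗ (unused: val, acc, ctr, env, key, req1, val1 — weakening required)
linear ✗ (unused: val, acc, ctr, env, key, req1, val1 — weakening required)
affine ✓ (no duplicate uses among req, val, acc, ctr, env, key, req1, val1)
relevant ✗ (unused: val, acc, ctr, env, key, req1, val1 — weakening required)
unrestricted ✓ (type-checks (T2 -> T3 -> T3 -> T2 -> T1 -> T2 -> T3 -> T1) and nothing is barred)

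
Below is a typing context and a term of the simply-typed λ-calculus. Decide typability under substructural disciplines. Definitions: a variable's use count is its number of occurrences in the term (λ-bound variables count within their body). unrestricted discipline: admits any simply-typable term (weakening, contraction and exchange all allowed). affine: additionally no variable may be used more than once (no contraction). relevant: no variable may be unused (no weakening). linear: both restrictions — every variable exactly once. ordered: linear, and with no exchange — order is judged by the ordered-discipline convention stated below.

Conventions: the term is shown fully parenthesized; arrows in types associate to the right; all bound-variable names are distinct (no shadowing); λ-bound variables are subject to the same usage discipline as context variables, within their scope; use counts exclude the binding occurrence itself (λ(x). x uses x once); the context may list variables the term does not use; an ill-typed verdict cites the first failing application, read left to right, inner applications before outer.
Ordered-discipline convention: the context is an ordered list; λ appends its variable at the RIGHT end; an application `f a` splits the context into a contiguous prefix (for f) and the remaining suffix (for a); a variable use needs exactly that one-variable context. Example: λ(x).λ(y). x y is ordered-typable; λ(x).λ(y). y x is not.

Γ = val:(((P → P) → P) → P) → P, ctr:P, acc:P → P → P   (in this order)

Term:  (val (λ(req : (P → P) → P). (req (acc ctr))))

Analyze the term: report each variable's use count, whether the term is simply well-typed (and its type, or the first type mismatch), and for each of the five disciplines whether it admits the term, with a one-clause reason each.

use counts: val ×1; ctr ×1; acc ×1; req [bound] ×1
uses in reading order: val, req, acc, ctr
typing: ✓ — P
ordered: ✗, use order val, req, acc, ctr needs exchange
linear: ✓, exactly-once usage across val, ctr, acc, req
affine: ✓, no duplicate uses among val, ctr, acc, req
relevant: ✓, val, ctr, acc, req: all used, weakening unneeded
unrestricted: ✓, simply typable at P; W, C, E all held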